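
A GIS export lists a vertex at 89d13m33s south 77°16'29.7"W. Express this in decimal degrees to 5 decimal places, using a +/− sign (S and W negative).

Latitude: 13′ + 33″ = 13.55000′; 89 + 13.55000/60 = 89.225833
S → negative
Longitude: 77° + 16/60 + 29.7/3600 = 77 + 0.266667 + 0.008250 = 77.274917
hemisphere W, so the sign is −

-89.22583, -77.27492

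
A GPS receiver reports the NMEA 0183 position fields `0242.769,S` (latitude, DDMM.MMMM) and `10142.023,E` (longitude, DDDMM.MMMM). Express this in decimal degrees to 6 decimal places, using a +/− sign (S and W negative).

φ: split at 2 digits → 02° and 42.769′; 2 + 42.769/60 = 2.7128167
S ⇒ negate
Lon: degrees = first 3 digits = 101, minutes = 42.023; 101 + 42.023/60 = 101.7003833
E → positive

-2.712817, 101.700383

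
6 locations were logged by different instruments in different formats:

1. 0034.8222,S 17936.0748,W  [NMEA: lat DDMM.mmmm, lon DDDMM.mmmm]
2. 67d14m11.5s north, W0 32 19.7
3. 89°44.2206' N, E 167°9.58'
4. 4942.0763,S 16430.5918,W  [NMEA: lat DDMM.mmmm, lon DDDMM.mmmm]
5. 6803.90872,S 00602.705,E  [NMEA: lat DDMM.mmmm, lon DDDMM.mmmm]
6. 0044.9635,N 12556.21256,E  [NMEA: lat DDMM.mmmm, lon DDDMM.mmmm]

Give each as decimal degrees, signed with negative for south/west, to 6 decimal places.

1. -0.580370, -179.601247
2. 67.236528, -0.538806
3. 89.737010, 167.159667
4. -49.701272, -164.509863
5. -68.065145, 6.045083
6. 0.749392, 125.936876

Point 1:
  Latitude: split at 2 digits → 00° and 34.8222′; 0 + 34.8222/60 = 0.5803700
  S ⇒ negate
  λ: degrees = first 3 digits = 179, minutes = 36.0748; 179 + 36.0748/60 = 179.6012467
  W ⇒ negate
Point 2:
  Lat: 14′ + 11.5″ = 14.19167′; 67 + 14.19167/60 = 67.2365278
  N → positive
  λ: 0 + 32/60 + 19.7/3600 = 0.5388056
  W → negative
Point 3:
  Lat: 89 + 44.2206/60 = 89.7370100
  N → positive
  Longitude: 9.58′ = 0.159667°; total 167.1596667
  E → positive
Point 4:
  Latitude: split at 2 digits → 49° and 42.0763′; 49 + 42.0763/60 = 49.7012717
  S ⇒ negate
  Lon: degrees = first 3 digits = 164, minutes = 30.5918; 164 + 30.5918/60 = 164.5098633
  hemisphere W, so the sign is −
Point 5:
  φ: degrees = first 2 digits = 68, minutes = 3.90872; 68 + 3.90872/60 = 68.0651453
  S → negative
  λ: split at 3 digits → 006° and 2.705′; 6 + 2.705/60 = 6.0450833
  E → positive
Point 6:
  Lat: split at 2 digits → 00° and 44.9635′; 0 + 44.9635/60 = 0.7493917
  N ⇒ keep positive
  Longitude: degrees = first 3 digits = 125, minutes = 56.21256; 125 + 56.21256/60 = 125.9368760
  E → positive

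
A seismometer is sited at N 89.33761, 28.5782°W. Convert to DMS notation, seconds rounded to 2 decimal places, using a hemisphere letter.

89°20′15.40″ N, 28°34′41.52″ W

Lat: 0.337610° → 20.25660′; 0.25660 × 60 = 15.3960″
λ: whole degrees 28; 34.69200′ → 34′ and 41.5200″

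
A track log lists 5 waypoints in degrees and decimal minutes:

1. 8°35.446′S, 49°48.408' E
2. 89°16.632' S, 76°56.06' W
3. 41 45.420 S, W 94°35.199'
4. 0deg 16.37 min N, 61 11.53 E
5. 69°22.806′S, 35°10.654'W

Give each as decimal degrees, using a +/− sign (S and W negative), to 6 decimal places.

1. -8.590767, 49.806800
2. -89.277200, -76.934333
3. -41.757000, -94.586650
4. 0.272833, 61.192167
5. -69.380100, -35.177567

Point 1:
  φ: 35.446′ = 0.590767°; total 8.5907667
  S → negative
  Longitude: 48.408′ = 0.806800°; total 49.8068000
  E ⇒ keep positive
Point 2:
  Latitude: 16.632′ = 0.277200°; total 89.2772000
  hemisphere S, so the sign is −
  Longitude: 56.06′ = 0.934333°; total 76.9343333
  W ⇒ negate
Point 3:
  Latitude: 45.42′ = 0.757000°; total 41.7570000
  S ⇒ negate
  λ: 35.199′ = 0.586650°; total 94.5866500
  W ⇒ negate
Point 4:
  φ: 16.37′ = 0.272833°; total 0.2728333
  N → positive
  λ: 61 + 11.53/60 = 61.1921667
  E → positive
Point 5:
  Lat: 69 + 22.806/60 = 69.3801000
  S ⇒ negate
  Lon: 10.654′ = 0.177567°; total 35.1775667
  hemisphere W, so the sign is −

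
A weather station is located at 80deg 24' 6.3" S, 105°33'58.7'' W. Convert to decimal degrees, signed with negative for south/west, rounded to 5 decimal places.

-80.40175, -105.56631

φ: 24′ + 6.3″ = 24.10500′; 80 + 24.10500/60 = 80.401750
S → negative
Longitude: 33′ + 58.7″ = 33.97833′; 105 + 33.97833/60 = 105.566306
W ⇒ negate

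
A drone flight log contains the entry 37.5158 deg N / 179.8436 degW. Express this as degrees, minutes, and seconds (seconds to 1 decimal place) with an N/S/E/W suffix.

Latitude: whole degrees 37; 30.94800′ → 30′ and 56.880″
λ: 0.843600 × 60 = 50.61600′ → 50′, remainder × 60 = 36.960″

37°30′56.9″ N, 179°50′37.0″ W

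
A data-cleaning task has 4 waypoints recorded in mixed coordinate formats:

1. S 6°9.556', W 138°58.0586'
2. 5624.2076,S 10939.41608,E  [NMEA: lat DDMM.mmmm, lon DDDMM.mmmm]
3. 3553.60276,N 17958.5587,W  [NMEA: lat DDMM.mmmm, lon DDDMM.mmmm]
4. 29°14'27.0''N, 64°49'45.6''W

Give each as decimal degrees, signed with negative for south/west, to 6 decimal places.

1. -6.159267, -138.967643
2. -56.403460, 109.656935
3. 35.893379, -179.975978
4. 29.240833, -64.829333

Point 1:
  φ: 6 + 9.556/60 = 6.1592667
  hemisphere S, so the sign is −
  λ: 58.0586′ = 0.967643°; total 138.9676433
  W ⇒ negate
Point 2:
  φ: degrees = first 2 digits = 56, minutes = 24.2076; 56 + 24.2076/60 = 56.4034600
  S → negative
  λ: split at 3 digits → 109° and 39.41608′; 109 + 39.41608/60 = 109.6569347
  E → positive
Point 3:
  Latitude: split at 2 digits → 35° and 53.60276′; 35 + 53.60276/60 = 35.8933793
  N → positive
  Longitude: degrees = first 3 digits = 179, minutes = 58.5587; 179 + 58.5587/60 = 179.9759783
  hemisphere W, so the sign is −
Point 4:
  Latitude: 14′ + 27″ = 14.45000′; 29 + 14.45000/60 = 29.2408333
  N → positive
  Lon: 64° + 49/60 + 45.6/3600 = 64 + 0.816667 + 0.012667 = 64.8293333
  hemisphere W, so the sign is −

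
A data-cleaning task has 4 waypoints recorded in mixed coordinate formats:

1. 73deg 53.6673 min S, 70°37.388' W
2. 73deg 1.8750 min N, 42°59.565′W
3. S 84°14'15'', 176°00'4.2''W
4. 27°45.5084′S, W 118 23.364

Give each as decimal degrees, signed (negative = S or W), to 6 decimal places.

Point 1:
  Latitude: 73 + 53.6673/60 = 73.8944550
  hemisphere S, so the sign is −
  Lon: 37.388′ = 0.623133°; total 70.6231333
  W ⇒ negate
Point 2:
  Latitude: 73 + 1.875/60 = 73.0312500
  N ⇒ keep positive
  Longitude: 59.565′ = 0.992750°; total 42.9927500
  hemisphere W, so the sign is −
Point 3:
  Latitude: 14′ + 15″ = 14.25000′; 84 + 14.25000/60 = 84.2375000
  S ⇒ negate
  Longitude: 0′ + 4.2″ = 0.07000′; 176 + 0.07000/60 = 176.0011667
  W ⇒ negate
Point 4:
  Lat: 45.5084′ = 0.758473°; total 27.7584733
  S ⇒ negate
  Longitude: 118 + 23.364/60 = 118.3894000
  W → negative

1. -73.894455, -70.623133
2. 73.031250, -42.992750
3. -84.237500, -176.001167
4. -27.758473, -118.389400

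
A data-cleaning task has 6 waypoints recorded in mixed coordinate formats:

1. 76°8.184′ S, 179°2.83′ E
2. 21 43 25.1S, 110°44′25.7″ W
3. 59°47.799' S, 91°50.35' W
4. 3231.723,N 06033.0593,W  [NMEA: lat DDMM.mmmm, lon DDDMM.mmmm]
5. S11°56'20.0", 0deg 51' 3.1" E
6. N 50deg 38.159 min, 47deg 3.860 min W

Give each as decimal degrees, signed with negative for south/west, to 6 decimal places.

1. -76.136400, 179.047167
2. -21.723639, -110.740472
3. -59.796650, -91.839167
4. 32.528717, -60.550988
5. -11.938889, 0.850861
6. 50.635983, -47.064333

Point 1:
  Lat: 8.184′ = 0.136400°; total 76.1364000
  S ⇒ negate
  Lon: 179 + 2.83/60 = 179.0471667
  E ⇒ keep positive
Point 2:
  Lat: 43′ + 25.1″ = 43.41833′; 21 + 43.41833/60 = 21.7236389
  S → negative
  Lon: 44′ + 25.7″ = 44.42833′; 110 + 44.42833/60 = 110.7404722
  hemisphere W, so the sign is −
Point 3:
  Lat: 59 + 47.799/60 = 59.7966500
  hemisphere S, so the sign is −
  Lon: 91 + 50.35/60 = 91.8391667
  hemisphere W, so the sign is −
Point 4:
  Lat: degrees = first 2 digits = 32, minutes = 31.723; 32 + 31.723/60 = 32.5287167
  N → positive
  λ: split at 3 digits → 060° and 33.0593′; 60 + 33.0593/60 = 60.5509883
  hemisphere W, so the sign is −
Point 5:
  Latitude: 11 + 56/60 + 20/3600 = 11.9388889
  S ⇒ negate
  Lon: 0 + 51/60 + 3.1/3600 = 0.8508611
  E → positive
Point 6:
  Latitude: 38.159′ = 0.635983°; total 50.6359833
  N → positive
  λ: 47 + 3.86/60 = 47.0643333
  hemisphere W, so the sign is −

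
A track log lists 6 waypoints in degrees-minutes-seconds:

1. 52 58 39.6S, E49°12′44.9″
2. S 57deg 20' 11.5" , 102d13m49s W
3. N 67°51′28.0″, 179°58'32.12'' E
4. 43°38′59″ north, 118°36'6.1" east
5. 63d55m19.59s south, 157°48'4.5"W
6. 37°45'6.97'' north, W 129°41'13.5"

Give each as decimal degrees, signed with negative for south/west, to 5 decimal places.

Point 1:
  Lat: 58′ + 39.6″ = 58.66000′; 52 + 58.66000/60 = 52.977667
  S ⇒ negate
  λ: 49 + 12/60 + 44.9/3600 = 49.212472
  E ⇒ keep positive
Point 2:
  φ: 57° + 20/60 + 11.5/3600 = 57 + 0.333333 + 0.003194 = 57.336528
  S → negative
  Lon: 13′ + 49″ = 13.81667′; 102 + 13.81667/60 = 102.230278
  W ⇒ negate
Point 3:
  Latitude: 67° + 51/60 + 28/3600 = 67 + 0.850000 + 0.007778 = 67.857778
  N ⇒ keep positive
  Lon: 58′ + 32.12″ = 58.53533′; 179 + 58.53533/60 = 179.975589
  E ⇒ keep positive
Point 4:
  Lat: 43 + 38/60 + 59/3600 = 43.649722
  N → positive
  λ: 118° + 36/60 + 6.1/3600 = 118 + 0.600000 + 0.001694 = 118.601694
  E ⇒ keep positive
Point 5:
  Lat: 55′ + 19.59″ = 55.32650′; 63 + 55.32650/60 = 63.922108
  hemisphere S, so the sign is −
  Longitude: 48′ + 4.5″ = 48.07500′; 157 + 48.07500/60 = 157.801250
  W → negative
Point 6:
  Lat: 37° + 45/60 + 6.97/3600 = 37 + 0.750000 + 0.001936 = 37.751936
  N → positive
  Lon: 41′ + 13.5″ = 41.22500′; 129 + 41.22500/60 = 129.687083
  hemisphere W, so the sign is −

1. -52.97767, 49.21247
2. -57.33653, -102.23028
3. 67.85778, 179.97559
4. 43.64972, 118.60169
5. -63.92211, -157.80125
6. 37.75194, -129.68708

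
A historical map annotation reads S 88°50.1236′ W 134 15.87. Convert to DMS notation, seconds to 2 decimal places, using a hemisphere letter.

88°50′7.42″ S, 134°15′52.20″ W

Latitude: fractional minutes 0.12360 × 60 = 7.4160″
Longitude: 15.87000′ → 15′ and 0.87000 × 60 = 52.2000″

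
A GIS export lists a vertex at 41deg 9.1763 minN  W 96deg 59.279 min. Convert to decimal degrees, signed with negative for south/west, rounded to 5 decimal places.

41.15294, -96.98798

Latitude: 41 + 9.1763/60 = 41.152938
N → positive
Longitude: 96 + 59.279/60 = 96.987983
W ⇒ negate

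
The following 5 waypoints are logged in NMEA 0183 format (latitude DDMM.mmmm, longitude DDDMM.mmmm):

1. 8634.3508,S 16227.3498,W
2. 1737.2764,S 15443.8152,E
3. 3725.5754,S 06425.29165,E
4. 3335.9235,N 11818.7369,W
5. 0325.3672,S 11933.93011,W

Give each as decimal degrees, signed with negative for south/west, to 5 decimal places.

Point 1:
  Latitude: split at 2 digits → 86° and 34.3508′; 86 + 34.3508/60 = 86.572513
  hemisphere S, so the sign is −
  λ: degrees = first 3 digits = 162, minutes = 27.3498; 162 + 27.3498/60 = 162.455830
  hemisphere W, so the sign is −
Point 2:
  Latitude: split at 2 digits → 17° and 37.2764′; 17 + 37.2764/60 = 17.621273
  S → negative
  λ: degrees = first 3 digits = 154, minutes = 43.8152; 154 + 43.8152/60 = 154.730253
  E ⇒ keep positive
Point 3:
  φ: degrees = first 2 digits = 37, minutes = 25.5754; 37 + 25.5754/60 = 37.426257
  S ⇒ negate
  Lon: degrees = first 3 digits = 64, minutes = 25.29165; 64 + 25.29165/60 = 64.421528
  E ⇒ keep positive
Point 4:
  φ: split at 2 digits → 33° and 35.9235′; 33 + 35.9235/60 = 33.598725
  N ⇒ keep positive
  Longitude: degrees = first 3 digits = 118, minutes = 18.7369; 118 + 18.7369/60 = 118.312282
  W ⇒ negate
Point 5:
  φ: degrees = first 2 digits = 3, minutes = 25.3672; 3 + 25.3672/60 = 3.422787
  hemisphere S, so the sign is −
  λ: split at 3 digits → 119° and 33.93011′; 119 + 33.93011/60 = 119.565502
  W → negative

1. -86.57251, -162.45583
2. -17.62127, 154.73025
3. -37.42626, 64.42153
4. 33.59873, -118.31228
5. -3.42279, -119.56550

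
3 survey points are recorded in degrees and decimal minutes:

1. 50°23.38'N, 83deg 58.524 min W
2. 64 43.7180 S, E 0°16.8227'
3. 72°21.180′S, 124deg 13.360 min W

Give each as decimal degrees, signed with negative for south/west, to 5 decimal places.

1. 50.38967, -83.97540
2. -64.72863, 0.28038
3. -72.35300, -124.22267

Point 1:
  φ: 23.38′ = 0.389667°; total 50.389667
  N → positive
  λ: 58.524′ = 0.975400°; total 83.975400
  W → negative
Point 2:
  Latitude: 43.718′ = 0.728633°; total 64.728633
  S → negative
  Lon: 0 + 16.8227/60 = 0.280378
  E → positive
Point 3:
  Latitude: 21.18′ = 0.353000°; total 72.353000
  S → negative
  λ: 124 + 13.36/60 = 124.222667
  W ⇒ negate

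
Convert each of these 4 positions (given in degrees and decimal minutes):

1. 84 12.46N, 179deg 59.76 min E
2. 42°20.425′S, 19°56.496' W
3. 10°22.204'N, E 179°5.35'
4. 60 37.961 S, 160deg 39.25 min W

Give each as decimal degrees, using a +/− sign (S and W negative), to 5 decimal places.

1. 84.20767, 179.99600
2. -42.34042, -19.94160
3. 10.37007, 179.08917
4. -60.63268, -160.65417

Point 1:
  Latitude: 84 + 12.46/60 = 84.207667
  N → positive
  Longitude: 179 + 59.76/60 = 179.996000
  E → positive
Point 2:
  Latitude: 20.425′ = 0.340417°; total 42.340417
  S → negative
  λ: 56.496′ = 0.941600°; total 19.941600
  W ⇒ negate
Point 3:
  Latitude: 22.204′ = 0.370067°; total 10.370067
  N → positive
  λ: 5.35′ = 0.089167°; total 179.089167
  E → positive
Point 4:
  φ: 60 + 37.961/60 = 60.632683
  S ⇒ negate
  Lon: 39.25′ = 0.654167°; total 160.654167
  hemisphere W, so the sign is −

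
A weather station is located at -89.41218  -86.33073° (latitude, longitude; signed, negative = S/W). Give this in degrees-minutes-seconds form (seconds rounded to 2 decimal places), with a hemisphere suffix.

89°24′43.85″ S, 86°19′50.63″ W

Latitude is negative → S; |value| = 89.412180
Lat: 0.412180 × 60 = 24.73080′ → 24′, remainder × 60 = 43.8480″
Longitude is negative → W; |value| = 86.330730
Longitude: 0.330730° → 19.84380′; 0.84380 × 60 = 50.6280″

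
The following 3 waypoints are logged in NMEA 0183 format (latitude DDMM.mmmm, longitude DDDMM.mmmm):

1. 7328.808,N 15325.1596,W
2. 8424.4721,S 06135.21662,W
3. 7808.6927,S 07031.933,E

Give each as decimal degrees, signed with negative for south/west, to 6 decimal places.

Point 1:
  φ: split at 2 digits → 73° and 28.808′; 73 + 28.808/60 = 73.4801333
  N → positive
  λ: degrees = first 3 digits = 153, minutes = 25.1596; 153 + 25.1596/60 = 153.4193267
  W ⇒ negate
Point 2:
  Latitude: split at 2 digits → 84° and 24.4721′; 84 + 24.4721/60 = 84.4078683
  S → negative
  Lon: degrees = first 3 digits = 61, minutes = 35.21662; 61 + 35.21662/60 = 61.5869437
  W ⇒ negate
Point 3:
  Latitude: split at 2 digits → 78° and 8.6927′; 78 + 8.6927/60 = 78.1448783
  S ⇒ negate
  Longitude: split at 3 digits → 070° and 31.933′; 70 + 31.933/60 = 70.5322167
  E → positive

1. 73.480133, -153.419327
2. -84.407868, -61.586944
3. -78.144878, 70.532217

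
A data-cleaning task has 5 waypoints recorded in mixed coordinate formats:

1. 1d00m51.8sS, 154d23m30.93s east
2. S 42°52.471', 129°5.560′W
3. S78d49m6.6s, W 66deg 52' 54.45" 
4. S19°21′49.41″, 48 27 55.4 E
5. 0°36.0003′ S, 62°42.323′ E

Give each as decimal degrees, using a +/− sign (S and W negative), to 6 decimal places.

Point 1:
  φ: 1° + 0/60 + 51.8/3600 = 1 + 0.000000 + 0.014389 = 1.0143889
  S → negative
  λ: 154° + 23/60 + 30.93/3600 = 154 + 0.383333 + 0.008592 = 154.3919250
  E → positive
Point 2:
  Lat: 52.471′ = 0.874517°; total 42.8745167
  hemisphere S, so the sign is −
  Lon: 5.56′ = 0.092667°; total 129.0926667
  W ⇒ negate
Point 3:
  Lat: 78 + 49/60 + 6.6/3600 = 78.8185000
  S ⇒ negate
  λ: 66° + 52/60 + 54.45/3600 = 66 + 0.866667 + 0.015125 = 66.8817917
  W ⇒ negate
Point 4:
  Lat: 21′ + 49.41″ = 21.82350′; 19 + 21.82350/60 = 19.3637250
  S → negative
  Longitude: 48° + 27/60 + 55.4/3600 = 48 + 0.450000 + 0.015389 = 48.4653889
  E → positive
Point 5:
  φ: 36.0003′ = 0.600005°; total 0.6000050
  S → negative
  Longitude: 42.323′ = 0.705383°; total 62.7053833
  E → positive

1. -1.014389, 154.391925
2. -42.874517, -129.092667
3. -78.818500, -66.881792
4. -19.363725, 48.465389
5. -0.600005, 62.705383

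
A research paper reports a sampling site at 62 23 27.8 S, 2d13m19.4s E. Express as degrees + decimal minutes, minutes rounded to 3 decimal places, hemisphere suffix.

62° 23.463′ S, 2° 13.323′ E

Latitude: seconds/60 = 0.46333; minutes = 23 + 0.46333 = 23.46333
Lon: seconds/60 = 0.32333; minutes = 13 + 0.32333 = 13.32333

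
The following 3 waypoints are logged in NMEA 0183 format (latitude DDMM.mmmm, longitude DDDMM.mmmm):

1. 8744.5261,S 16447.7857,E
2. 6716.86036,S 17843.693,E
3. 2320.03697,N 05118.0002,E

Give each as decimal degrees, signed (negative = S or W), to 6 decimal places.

Point 1:
  Lat: split at 2 digits → 87° and 44.5261′; 87 + 44.5261/60 = 87.7421017
  S → negative
  Lon: degrees = first 3 digits = 164, minutes = 47.7857; 164 + 47.7857/60 = 164.7964283
  E ⇒ keep positive
Point 2:
  Latitude: degrees = first 2 digits = 67, minutes = 16.86036; 67 + 16.86036/60 = 67.2810060
  S → negative
  Longitude: degrees = first 3 digits = 178, minutes = 43.693; 178 + 43.693/60 = 178.7282167
  E → positive
Point 3:
  Latitude: split at 2 digits → 23° and 20.03697′; 23 + 20.03697/60 = 23.3339495
  N → positive
  λ: degrees = first 3 digits = 51, minutes = 18.0002; 51 + 18.0002/60 = 51.3000033
  E ⇒ keep positive

1. -87.742102, 164.796428
2. -67.281006, 178.728217
3. 23.333950, 51.300003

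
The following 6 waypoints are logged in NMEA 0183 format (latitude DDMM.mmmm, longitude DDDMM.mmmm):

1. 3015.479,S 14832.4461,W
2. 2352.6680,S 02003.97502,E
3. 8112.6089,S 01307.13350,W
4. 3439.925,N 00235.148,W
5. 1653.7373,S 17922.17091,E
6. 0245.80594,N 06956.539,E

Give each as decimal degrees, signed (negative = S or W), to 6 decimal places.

1. -30.257983, -148.540768
2. -23.877800, 20.066250
3. -81.210148, -13.118892
4. 34.665417, -2.585800
5. -16.895622, 179.369515
6. 2.763432, 69.942317

Point 1:
  φ: split at 2 digits → 30° and 15.479′; 30 + 15.479/60 = 30.2579833
  S → negative
  Longitude: degrees = first 3 digits = 148, minutes = 32.4461; 148 + 32.4461/60 = 148.5407683
  hemisphere W, so the sign is −
Point 2:
  φ: degrees = first 2 digits = 23, minutes = 52.668; 23 + 52.668/60 = 23.8778000
  S → negative
  Longitude: degrees = first 3 digits = 20, minutes = 3.97502; 20 + 3.97502/60 = 20.0662503
  E → positive
Point 3:
  Latitude: degrees = first 2 digits = 81, minutes = 12.6089; 81 + 12.6089/60 = 81.2101483
  S → negative
  Lon: split at 3 digits → 013° and 7.1335′; 13 + 7.1335/60 = 13.1188917
  hemisphere W, so the sign is −
Point 4:
  Lat: split at 2 digits → 34° and 39.925′; 34 + 39.925/60 = 34.6654167
  N ⇒ keep positive
  λ: split at 3 digits → 002° and 35.148′; 2 + 35.148/60 = 2.5858000
  hemisphere W, so the sign is −
Point 5:
  Lat: split at 2 digits → 16° and 53.7373′; 16 + 53.7373/60 = 16.8956217
  S ⇒ negate
  λ: degrees = first 3 digits = 179, minutes = 22.17091; 179 + 22.17091/60 = 179.3695152
  E ⇒ keep positive
Point 6:
  Lat: split at 2 digits → 02° and 45.80594′; 2 + 45.80594/60 = 2.7634323
  N → positive
  λ: split at 3 digits → 069° and 56.539′; 69 + 56.539/60 = 69.9423167
  E → positive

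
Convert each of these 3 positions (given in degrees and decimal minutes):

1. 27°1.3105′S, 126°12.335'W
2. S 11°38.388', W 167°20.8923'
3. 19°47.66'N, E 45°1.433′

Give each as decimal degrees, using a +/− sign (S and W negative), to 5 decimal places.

1. -27.02184, -126.20558
2. -11.63980, -167.34821
3. 19.79433, 45.02388

Point 1:
  Latitude: 1.3105′ = 0.021842°; total 27.021842
  S ⇒ negate
  Longitude: 12.335′ = 0.205583°; total 126.205583
  W ⇒ negate
Point 2:
  Latitude: 38.388′ = 0.639800°; total 11.639800
  S → negative
  Longitude: 167 + 20.8923/60 = 167.348205
  W ⇒ negate
Point 3:
  φ: 19 + 47.66/60 = 19.794333
  N → positive
  Lon: 1.433′ = 0.023883°; total 45.023883
  E → positive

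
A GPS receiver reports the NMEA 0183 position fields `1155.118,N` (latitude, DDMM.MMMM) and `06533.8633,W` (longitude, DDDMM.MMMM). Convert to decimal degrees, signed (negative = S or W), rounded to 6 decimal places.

11.918633, -65.564388

Lat: split at 2 digits → 11° and 55.118′; 11 + 55.118/60 = 11.9186333
N → positive
Longitude: degrees = first 3 digits = 65, minutes = 33.8633; 65 + 33.8633/60 = 65.5643883
hemisphere W, so the sign is −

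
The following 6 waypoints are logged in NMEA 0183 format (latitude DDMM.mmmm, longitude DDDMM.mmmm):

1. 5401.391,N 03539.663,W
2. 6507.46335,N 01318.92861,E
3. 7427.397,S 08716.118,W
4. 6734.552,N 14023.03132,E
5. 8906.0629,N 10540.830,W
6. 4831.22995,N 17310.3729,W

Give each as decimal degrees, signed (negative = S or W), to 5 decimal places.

Point 1:
  Latitude: degrees = first 2 digits = 54, minutes = 1.391; 54 + 1.391/60 = 54.023183
  N → positive
  Longitude: degrees = first 3 digits = 35, minutes = 39.663; 35 + 39.663/60 = 35.661050
  W → negative
Point 2:
  φ: degrees = first 2 digits = 65, minutes = 7.46335; 65 + 7.46335/60 = 65.124389
  N → positive
  Lon: split at 3 digits → 013° and 18.92861′; 13 + 18.92861/60 = 13.315477
  E ⇒ keep positive
Point 3:
  φ: degrees = first 2 digits = 74, minutes = 27.397; 74 + 27.397/60 = 74.456617
  S ⇒ negate
  λ: split at 3 digits → 087° and 16.118′; 87 + 16.118/60 = 87.268633
  hemisphere W, so the sign is −
Point 4:
  Lat: degrees = first 2 digits = 67, minutes = 34.552; 67 + 34.552/60 = 67.575867
  N ⇒ keep positive
  Longitude: degrees = first 3 digits = 140, minutes = 23.03132; 140 + 23.03132/60 = 140.383855
  E ⇒ keep positive
Point 5:
  Lat: split at 2 digits → 89° and 6.0629′; 89 + 6.0629/60 = 89.101048
  N ⇒ keep positive
  Lon: degrees = first 3 digits = 105, minutes = 40.83; 105 + 40.83/60 = 105.680500
  hemisphere W, so the sign is −
Point 6:
  φ: split at 2 digits → 48° and 31.22995′; 48 + 31.22995/60 = 48.520499
  N → positive
  λ: degrees = first 3 digits = 173, minutes = 10.3729; 173 + 10.3729/60 = 173.172882
  W ⇒ negate

1. 54.02318, -35.66105
2. 65.12439, 13.31548
3. -74.45662, -87.26863
4. 67.57587, 140.38386
5. 89.10105, -105.68050
6. 48.52050, -173.17288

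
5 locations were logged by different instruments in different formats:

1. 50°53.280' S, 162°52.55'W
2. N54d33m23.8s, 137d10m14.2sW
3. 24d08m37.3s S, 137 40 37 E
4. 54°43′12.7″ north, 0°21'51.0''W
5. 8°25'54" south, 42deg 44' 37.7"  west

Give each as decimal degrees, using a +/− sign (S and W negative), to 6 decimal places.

1. -50.888000, -162.875833
2. 54.556611, -137.170611
3. -24.143694, 137.676944
4. 54.720194, -0.364167
5. -8.431667, -42.743806

Point 1:
  φ: 53.28′ = 0.888000°; total 50.8880000
  S → negative
  Longitude: 52.55′ = 0.875833°; total 162.8758333
  hemisphere W, so the sign is −
Point 2:
  Lat: 54 + 33/60 + 23.8/3600 = 54.5566111
  N → positive
  Lon: 10′ + 14.2″ = 10.23667′; 137 + 10.23667/60 = 137.1706111
  hemisphere W, so the sign is −
Point 3:
  Latitude: 8′ + 37.3″ = 8.62167′; 24 + 8.62167/60 = 24.1436944
  hemisphere S, so the sign is −
  λ: 40′ + 37″ = 40.61667′; 137 + 40.61667/60 = 137.6769444
  E ⇒ keep positive
Point 4:
  Lat: 43′ + 12.7″ = 43.21167′; 54 + 43.21167/60 = 54.7201944
  N ⇒ keep positive
  Lon: 0 + 21/60 + 51/3600 = 0.3641667
  W ⇒ negate
Point 5:
  Lat: 25′ + 54″ = 25.90000′; 8 + 25.90000/60 = 8.4316667
  S → negative
  Lon: 44′ + 37.7″ = 44.62833′; 42 + 44.62833/60 = 42.7438056
  W ⇒ negate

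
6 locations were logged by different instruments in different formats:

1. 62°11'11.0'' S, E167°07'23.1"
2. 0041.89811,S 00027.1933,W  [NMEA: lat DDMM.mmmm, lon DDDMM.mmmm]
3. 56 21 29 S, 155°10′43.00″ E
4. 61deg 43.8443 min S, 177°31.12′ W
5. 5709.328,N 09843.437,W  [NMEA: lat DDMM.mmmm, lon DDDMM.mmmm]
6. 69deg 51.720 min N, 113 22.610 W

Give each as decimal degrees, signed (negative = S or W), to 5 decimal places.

1. -62.18639, 167.12308
2. -0.69830, -0.45322
3. -56.35806, 155.17861
4. -61.73074, -177.51867
5. 57.15547, -98.72395
6. 69.86200, -113.37683

Point 1:
  Lat: 11′ + 11″ = 11.18333′; 62 + 11.18333/60 = 62.186389
  S → negative
  λ: 167 + 7/60 + 23.1/3600 = 167.123083
  E → positive
Point 2:
  Latitude: split at 2 digits → 00° and 41.89811′; 0 + 41.89811/60 = 0.698302
  hemisphere S, so the sign is −
  Lon: split at 3 digits → 000° and 27.1933′; 0 + 27.1933/60 = 0.453222
  hemisphere W, so the sign is −
Point 3:
  φ: 56° + 21/60 + 29/3600 = 56 + 0.350000 + 0.008056 = 56.358056
  S ⇒ negate
  Longitude: 10′ + 43″ = 10.71667′; 155 + 10.71667/60 = 155.178611
  E → positive
Point 4:
  Latitude: 61 + 43.8443/60 = 61.730738
  S ⇒ negate
  λ: 177 + 31.12/60 = 177.518667
  hemisphere W, so the sign is −
Point 5:
  φ: degrees = first 2 digits = 57, minutes = 9.328; 57 + 9.328/60 = 57.155467
  N ⇒ keep positive
  Longitude: degrees = first 3 digits = 98, minutes = 43.437; 98 + 43.437/60 = 98.723950
  hemisphere W, so the sign is −
Point 6:
  Lat: 69 + 51.72/60 = 69.862000
  N ⇒ keep positive
  Longitude: 113 + 22.61/60 = 113.376833
  W → negative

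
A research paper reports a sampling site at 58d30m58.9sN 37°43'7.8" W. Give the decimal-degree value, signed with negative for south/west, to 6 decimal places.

58.516361, -37.718833

Latitude: 58 + 30/60 + 58.9/3600 = 58.5163611
N ⇒ keep positive
Longitude: 43′ + 7.8″ = 43.13000′; 37 + 43.13000/60 = 37.7188333
hemisphere W, so the sign is −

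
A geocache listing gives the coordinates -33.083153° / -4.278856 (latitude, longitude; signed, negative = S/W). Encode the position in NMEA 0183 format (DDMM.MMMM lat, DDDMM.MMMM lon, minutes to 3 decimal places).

Latitude is negative → S; |value| = 33.083153
φ: 33° + 0.083153 × 60 = 33° 4.98918′
Longitude is negative → W; |value| = 4.278856
λ: 4° + 0.278856 × 60 = 4° 16.73136′

3304.989,S / 00416.731,W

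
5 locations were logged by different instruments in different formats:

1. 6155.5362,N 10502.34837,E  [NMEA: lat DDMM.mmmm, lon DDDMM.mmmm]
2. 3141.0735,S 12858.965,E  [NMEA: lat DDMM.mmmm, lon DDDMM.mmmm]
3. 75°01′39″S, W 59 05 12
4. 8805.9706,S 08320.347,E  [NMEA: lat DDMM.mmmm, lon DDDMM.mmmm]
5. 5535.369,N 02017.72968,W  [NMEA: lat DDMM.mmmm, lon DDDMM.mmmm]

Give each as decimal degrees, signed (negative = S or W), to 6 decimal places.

1. 61.925603, 105.039140
2. -31.684558, 128.982750
3. -75.027500, -59.086667
4. -88.099510, 83.339117
5. 55.589483, -20.295495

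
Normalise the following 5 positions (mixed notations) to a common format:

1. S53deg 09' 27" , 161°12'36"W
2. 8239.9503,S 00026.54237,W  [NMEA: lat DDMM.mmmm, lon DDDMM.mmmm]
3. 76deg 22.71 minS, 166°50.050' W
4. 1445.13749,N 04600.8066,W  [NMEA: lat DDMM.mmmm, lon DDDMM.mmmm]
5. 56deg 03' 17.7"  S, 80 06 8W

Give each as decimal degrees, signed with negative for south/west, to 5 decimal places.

Point 1:
  Lat: 53 + 9/60 + 27/3600 = 53.157500
  hemisphere S, so the sign is −
  Lon: 12′ + 36″ = 12.60000′; 161 + 12.60000/60 = 161.210000
  hemisphere W, so the sign is −
Point 2:
  φ: split at 2 digits → 82° and 39.9503′; 82 + 39.9503/60 = 82.665838
  S ⇒ negate
  Longitude: degrees = first 3 digits = 0, minutes = 26.54237; 0 + 26.54237/60 = 0.442373
  hemisphere W, so the sign is −
Point 3:
  Lat: 22.71′ = 0.378500°; total 76.378500
  S ⇒ negate
  Lon: 50.05′ = 0.834167°; total 166.834167
  hemisphere W, so the sign is −
Point 4:
  Lat: degrees = first 2 digits = 14, minutes = 45.13749; 14 + 45.13749/60 = 14.752292
  N ⇒ keep positive
  Longitude: degrees = first 3 digits = 46, minutes = 0.8066; 46 + 0.8066/60 = 46.013443
  W → negative
Point 5:
  Latitude: 3′ + 17.7″ = 3.29500′; 56 + 3.29500/60 = 56.054917
  S ⇒ negate
  Lon: 80° + 6/60 + 8/3600 = 80 + 0.100000 + 0.002222 = 80.102222
  hemisphere W, so the sign is −

1. -53.15750, -161.21000
2. -82.66584, -0.44237
3. -76.37850, -166.83417
4. 14.75229, -46.01344
5. -56.05492, -80.10222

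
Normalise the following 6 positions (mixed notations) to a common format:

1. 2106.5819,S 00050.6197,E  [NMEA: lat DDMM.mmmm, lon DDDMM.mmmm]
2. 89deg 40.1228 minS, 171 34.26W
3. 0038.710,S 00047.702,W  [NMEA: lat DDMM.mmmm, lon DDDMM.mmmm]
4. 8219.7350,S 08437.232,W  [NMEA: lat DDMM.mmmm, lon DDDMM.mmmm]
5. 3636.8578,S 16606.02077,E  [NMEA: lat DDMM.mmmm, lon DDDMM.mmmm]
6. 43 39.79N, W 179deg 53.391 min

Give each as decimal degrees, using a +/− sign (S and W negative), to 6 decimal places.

Point 1:
  φ: split at 2 digits → 21° and 6.5819′; 21 + 6.5819/60 = 21.1096983
  S ⇒ negate
  λ: degrees = first 3 digits = 0, minutes = 50.6197; 0 + 50.6197/60 = 0.8436617
  E → positive
Point 2:
  Latitude: 89 + 40.1228/60 = 89.6687133
  S ⇒ negate
  Longitude: 171 + 34.26/60 = 171.5710000
  W → negative
Point 3:
  Lat: degrees = first 2 digits = 0, minutes = 38.71; 0 + 38.71/60 = 0.6451667
  hemisphere S, so the sign is −
  λ: degrees = first 3 digits = 0, minutes = 47.702; 0 + 47.702/60 = 0.7950333
  hemisphere W, so the sign is −
Point 4:
  φ: split at 2 digits → 82° and 19.735′; 82 + 19.735/60 = 82.3289167
  S ⇒ negate
  λ: split at 3 digits → 084° and 37.232′; 84 + 37.232/60 = 84.6205333
  W → negative
Point 5:
  Lat: degrees = first 2 digits = 36, minutes = 36.8578; 36 + 36.8578/60 = 36.6142967
  hemisphere S, so the sign is −
  Lon: split at 3 digits → 166° and 6.02077′; 166 + 6.02077/60 = 166.1003462
  E ⇒ keep positive
Point 6:
  Latitude: 43 + 39.79/60 = 43.6631667
  N → positive
  λ: 179 + 53.391/60 = 179.8898500
  W ⇒ negate

1. -21.109698, 0.843662
2. -89.668713, -171.571000
3. -0.645167, -0.795033
4. -82.328917, -84.620533
5. -36.614297, 166.100346
6. 43.663167, -179.889850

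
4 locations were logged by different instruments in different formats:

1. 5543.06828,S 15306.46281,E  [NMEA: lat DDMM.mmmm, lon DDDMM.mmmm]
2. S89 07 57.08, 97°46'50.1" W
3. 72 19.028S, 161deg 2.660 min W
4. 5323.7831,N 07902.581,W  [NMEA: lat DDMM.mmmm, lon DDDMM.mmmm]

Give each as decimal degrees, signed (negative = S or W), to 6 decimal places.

1. -55.717805, 153.107714
2. -89.132522, -97.780583
3. -72.317133, -161.044333
4. 53.396385, -79.043017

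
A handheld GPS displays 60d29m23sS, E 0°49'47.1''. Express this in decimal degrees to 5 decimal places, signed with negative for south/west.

-60.48972, 0.82975

Lat: 60 + 29/60 + 23/3600 = 60.489722
S ⇒ negate
λ: 49′ + 47.1″ = 49.78500′; 0 + 49.78500/60 = 0.829750
E ⇒ keep positive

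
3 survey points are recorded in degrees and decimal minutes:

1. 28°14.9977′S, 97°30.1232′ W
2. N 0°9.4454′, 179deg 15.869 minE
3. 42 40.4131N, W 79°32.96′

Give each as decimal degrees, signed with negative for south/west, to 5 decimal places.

1. -28.24996, -97.50205
2. 0.15742, 179.26448
3. 42.67355, -79.54933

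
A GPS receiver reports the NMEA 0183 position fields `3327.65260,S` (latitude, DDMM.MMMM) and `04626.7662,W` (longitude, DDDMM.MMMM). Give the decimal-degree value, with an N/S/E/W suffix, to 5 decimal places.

33.46088° S, 46.44610° W

Latitude: degrees = first 2 digits = 33, minutes = 27.6526; 33 + 27.6526/60 = 33.460877
Longitude: degrees = first 3 digits = 46, minutes = 26.7662; 46 + 26.7662/60 = 46.446103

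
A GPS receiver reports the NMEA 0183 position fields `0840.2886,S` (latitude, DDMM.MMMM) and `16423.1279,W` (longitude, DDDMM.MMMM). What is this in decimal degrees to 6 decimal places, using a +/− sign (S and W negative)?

-8.671477, -164.385465

φ: split at 2 digits → 08° and 40.2886′; 8 + 40.2886/60 = 8.6714767
S ⇒ negate
λ: degrees = first 3 digits = 164, minutes = 23.1279; 164 + 23.1279/60 = 164.3854650
W ⇒ negate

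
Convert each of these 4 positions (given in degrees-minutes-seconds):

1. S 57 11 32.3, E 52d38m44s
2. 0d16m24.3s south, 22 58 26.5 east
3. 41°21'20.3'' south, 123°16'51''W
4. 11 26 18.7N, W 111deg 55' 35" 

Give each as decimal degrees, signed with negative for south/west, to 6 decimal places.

Point 1:
  Latitude: 57 + 11/60 + 32.3/3600 = 57.1923056
  S → negative
  Longitude: 38′ + 44″ = 38.73333′; 52 + 38.73333/60 = 52.6455556
  E → positive
Point 2:
  φ: 0° + 16/60 + 24.3/3600 = 0 + 0.266667 + 0.006750 = 0.2734167
  hemisphere S, so the sign is −
  λ: 22° + 58/60 + 26.5/3600 = 22 + 0.966667 + 0.007361 = 22.9740278
  E → positive
Point 3:
  Lat: 41 + 21/60 + 20.3/3600 = 41.3556389
  S → negative
  λ: 123° + 16/60 + 51/3600 = 123 + 0.266667 + 0.014167 = 123.2808333
  hemisphere W, so the sign is −
Point 4:
  Lat: 11° + 26/60 + 18.7/3600 = 11 + 0.433333 + 0.005194 = 11.4385278
  N ⇒ keep positive
  λ: 111° + 55/60 + 35/3600 = 111 + 0.916667 + 0.009722 = 111.9263889
  hemisphere W, so the sign is −

1. -57.192306, 52.645556
2. -0.273417, 22.974028
3. -41.355639, -123.280833
4. 11.438528, -111.926389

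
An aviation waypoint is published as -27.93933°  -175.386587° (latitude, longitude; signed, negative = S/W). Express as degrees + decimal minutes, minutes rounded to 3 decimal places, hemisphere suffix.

27° 56.360′ S, 175° 23.195′ W

Latitude is negative → S; |value| = 27.939330
Lat: fractional part 0.939330 → 56.35980 minutes
Longitude is negative → W; |value| = 175.386587
Lon: 175° + 0.386587 × 60 = 175° 23.19522′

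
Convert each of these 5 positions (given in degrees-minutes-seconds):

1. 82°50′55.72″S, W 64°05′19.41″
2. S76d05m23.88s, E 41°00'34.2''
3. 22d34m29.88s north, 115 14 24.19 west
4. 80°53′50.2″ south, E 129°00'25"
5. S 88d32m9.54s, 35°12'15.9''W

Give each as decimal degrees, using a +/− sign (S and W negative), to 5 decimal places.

Point 1:
  Lat: 82° + 50/60 + 55.72/3600 = 82 + 0.833333 + 0.015478 = 82.848811
  S ⇒ negate
  Lon: 64° + 5/60 + 19.41/3600 = 64 + 0.083333 + 0.005392 = 64.088725
  W → negative
Point 2:
  Latitude: 76° + 5/60 + 23.88/3600 = 76 + 0.083333 + 0.006633 = 76.089967
  S → negative
  Longitude: 41° + 0/60 + 34.2/3600 = 41 + 0.000000 + 0.009500 = 41.009500
  E ⇒ keep positive
Point 3:
  Latitude: 34′ + 29.88″ = 34.49800′; 22 + 34.49800/60 = 22.574967
  N → positive
  Longitude: 14′ + 24.19″ = 14.40317′; 115 + 14.40317/60 = 115.240053
  W → negative
Point 4:
  φ: 80 + 53/60 + 50.2/3600 = 80.897278
  S → negative
  Longitude: 0′ + 25″ = 0.41667′; 129 + 0.41667/60 = 129.006944
  E → positive
Point 5:
  Latitude: 88° + 32/60 + 9.54/3600 = 88 + 0.533333 + 0.002650 = 88.535983
  hemisphere S, so the sign is −
  Longitude: 35 + 12/60 + 15.9/3600 = 35.204417
  W ⇒ negate

1. -82.84881, -64.08873
2. -76.08997, 41.00950
3. 22.57497, -115.24005
4. -80.89728, 129.00694
5. -88.53598, -35.20442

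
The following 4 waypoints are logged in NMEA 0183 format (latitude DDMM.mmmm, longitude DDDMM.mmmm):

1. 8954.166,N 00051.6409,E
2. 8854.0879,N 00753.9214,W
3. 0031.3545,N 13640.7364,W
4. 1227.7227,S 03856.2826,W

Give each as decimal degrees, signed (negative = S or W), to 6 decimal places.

1. 89.902767, 0.860682
2. 88.901465, -7.898690
3. 0.522575, -136.678940
4. -12.462045, -38.938043

Point 1:
  Lat: degrees = first 2 digits = 89, minutes = 54.166; 89 + 54.166/60 = 89.9027667
  N → positive
  λ: degrees = first 3 digits = 0, minutes = 51.6409; 0 + 51.6409/60 = 0.8606817
  E → positive
Point 2:
  φ: split at 2 digits → 88° and 54.0879′; 88 + 54.0879/60 = 88.9014650
  N ⇒ keep positive
  λ: degrees = first 3 digits = 7, minutes = 53.9214; 7 + 53.9214/60 = 7.8986900
  W → negative
Point 3:
  φ: split at 2 digits → 00° and 31.3545′; 0 + 31.3545/60 = 0.5225750
  N → positive
  λ: degrees = first 3 digits = 136, minutes = 40.7364; 136 + 40.7364/60 = 136.6789400
  W → negative
Point 4:
  φ: degrees = first 2 digits = 12, minutes = 27.7227; 12 + 27.7227/60 = 12.4620450
  hemisphere S, so the sign is −
  λ: split at 3 digits → 038° and 56.2826′; 38 + 56.2826/60 = 38.9380433
  W → negative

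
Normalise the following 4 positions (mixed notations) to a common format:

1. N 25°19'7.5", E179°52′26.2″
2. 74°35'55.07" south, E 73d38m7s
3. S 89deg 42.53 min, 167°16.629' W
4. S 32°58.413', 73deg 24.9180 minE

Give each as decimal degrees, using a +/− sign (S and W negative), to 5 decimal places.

Point 1:
  φ: 25° + 19/60 + 7.5/3600 = 25 + 0.316667 + 0.002083 = 25.318750
  N ⇒ keep positive
  Lon: 52′ + 26.2″ = 52.43667′; 179 + 52.43667/60 = 179.873944
  E → positive
Point 2:
  Lat: 35′ + 55.07″ = 35.91783′; 74 + 35.91783/60 = 74.598631
  S ⇒ negate
  λ: 73° + 38/60 + 7/3600 = 73 + 0.633333 + 0.001944 = 73.635278
  E → positive
Point 3:
  Lat: 42.53′ = 0.708833°; total 89.708833
  hemisphere S, so the sign is −
  Lon: 16.629′ = 0.277150°; total 167.277150
  W ⇒ negate
Point 4:
  φ: 58.413′ = 0.973550°; total 32.973550
  hemisphere S, so the sign is −
  Lon: 24.918′ = 0.415300°; total 73.415300
  E ⇒ keep positive

1. 25.31875, 179.87394
2. -74.59863, 73.63528
3. -89.70883, -167.27715
4. -32.97355, 73.41530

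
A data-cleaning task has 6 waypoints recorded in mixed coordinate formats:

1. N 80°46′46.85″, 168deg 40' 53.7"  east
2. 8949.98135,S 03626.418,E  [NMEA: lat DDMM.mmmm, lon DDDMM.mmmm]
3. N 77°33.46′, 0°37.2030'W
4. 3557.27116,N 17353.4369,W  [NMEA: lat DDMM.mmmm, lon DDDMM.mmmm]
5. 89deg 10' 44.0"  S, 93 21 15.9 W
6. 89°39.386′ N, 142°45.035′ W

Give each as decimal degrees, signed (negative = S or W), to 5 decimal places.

Point 1:
  Latitude: 80° + 46/60 + 46.85/3600 = 80 + 0.766667 + 0.013014 = 80.779681
  N → positive
  Longitude: 168 + 40/60 + 53.7/3600 = 168.681583
  E → positive
Point 2:
  Lat: degrees = first 2 digits = 89, minutes = 49.98135; 89 + 49.98135/60 = 89.833023
  hemisphere S, so the sign is −
  λ: split at 3 digits → 036° and 26.418′; 36 + 26.418/60 = 36.440300
  E → positive
Point 3:
  φ: 33.46′ = 0.557667°; total 77.557667
  N → positive
  Longitude: 37.203′ = 0.620050°; total 0.620050
  W ⇒ negate
Point 4:
  φ: split at 2 digits → 35° and 57.27116′; 35 + 57.27116/60 = 35.954519
  N → positive
  Longitude: degrees = first 3 digits = 173, minutes = 53.4369; 173 + 53.4369/60 = 173.890615
  W → negative
Point 5:
  φ: 89 + 10/60 + 44/3600 = 89.178889
  S → negative
  Longitude: 93° + 21/60 + 15.9/3600 = 93 + 0.350000 + 0.004417 = 93.354417
  hemisphere W, so the sign is −
Point 6:
  Latitude: 89 + 39.386/60 = 89.656433
  N → positive
  Longitude: 142 + 45.035/60 = 142.750583
  W ⇒ negate

1. 80.77968, 168.68158
2. -89.83302, 36.44030
3. 77.55767, -0.62005
4. 35.95452, -173.89062
5. -89.17889, -93.35442
6. 89.65643, -142.75058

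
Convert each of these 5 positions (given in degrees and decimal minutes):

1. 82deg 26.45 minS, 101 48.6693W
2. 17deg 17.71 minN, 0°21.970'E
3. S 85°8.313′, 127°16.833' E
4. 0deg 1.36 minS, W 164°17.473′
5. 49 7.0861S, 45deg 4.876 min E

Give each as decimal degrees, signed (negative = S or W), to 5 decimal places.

1. -82.44083, -101.81116
2. 17.29517, 0.36617
3. -85.13855, 127.28055
4. -0.02267, -164.29122
5. -49.11810, 45.08127

Point 1:
  φ: 82 + 26.45/60 = 82.440833
  S ⇒ negate
  Lon: 48.6693′ = 0.811155°; total 101.811155
  W ⇒ negate
Point 2:
  φ: 17.71′ = 0.295167°; total 17.295167
  N ⇒ keep positive
  Longitude: 21.97′ = 0.366167°; total 0.366167
  E ⇒ keep positive
Point 3:
  φ: 8.313′ = 0.138550°; total 85.138550
  hemisphere S, so the sign is −
  Lon: 16.833′ = 0.280550°; total 127.280550
  E → positive
Point 4:
  φ: 0 + 1.36/60 = 0.022667
  hemisphere S, so the sign is −
  Lon: 164 + 17.473/60 = 164.291217
  W ⇒ negate
Point 5:
  Latitude: 7.0861′ = 0.118102°; total 49.118102
  S ⇒ negate
  Lon: 4.876′ = 0.081267°; total 45.081267
  E ⇒ keep positive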